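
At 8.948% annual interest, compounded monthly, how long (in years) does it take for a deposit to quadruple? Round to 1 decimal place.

15.6 years

(1 + 0.00745667)^(12t) = 4.
12t = ln 4 / ln(1 + 0.00745667) ≈ 1.3863/0.007429 ≈ 186.6057.
t ≈ 15.5505.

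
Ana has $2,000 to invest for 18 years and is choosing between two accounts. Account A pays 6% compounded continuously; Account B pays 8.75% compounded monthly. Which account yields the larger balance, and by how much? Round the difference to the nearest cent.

Account B, by $3,717.07

A: e^(0.06·18) = e^1.08 ≈ 2.944679551, so 2,000 × 2.944679551 ≈ 5,889.3591.
B: (1 + 0.0875/12)^216 ≈ 4.803215426, so 2,000 × 4.803215426 ≈ 9,606.4309.
Difference ≈ 3,717.0718 in favor of B.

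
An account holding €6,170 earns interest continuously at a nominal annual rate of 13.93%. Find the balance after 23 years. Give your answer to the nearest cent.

A = P·e^(rt) = 6,170·e^(0.1393·23) = 6,170·e^3.2039.
e^3.2039 ≈ 24.6283938775, so A ≈ 151,957.1902.

€151,957.19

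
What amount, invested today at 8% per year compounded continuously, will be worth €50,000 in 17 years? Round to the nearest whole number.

P = A·e^(−rt) = 50,000·e^(−1.36).
e^(−1.36) ≈ 0.25666077695, so P ≈ 12,833.0388.

€12,833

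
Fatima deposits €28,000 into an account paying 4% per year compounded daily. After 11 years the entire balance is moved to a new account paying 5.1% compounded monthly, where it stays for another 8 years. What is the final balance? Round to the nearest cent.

€65,321.15

After 11 years at 4%: 28,000 × 1.5526697866 ≈ 43,474.7540.
Then 8 years at 5.1%: 43,474.7540 × 1.5025076046 ≈ 65,321.1485.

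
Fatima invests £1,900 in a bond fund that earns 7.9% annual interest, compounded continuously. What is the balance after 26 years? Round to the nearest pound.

£14,818

A = P·e^(rt) = 1,900·e^(0.079·26) = 1,900·e^2.054.
e^2.054 ≈ 7.7990349369, so A ≈ 14,818.1664.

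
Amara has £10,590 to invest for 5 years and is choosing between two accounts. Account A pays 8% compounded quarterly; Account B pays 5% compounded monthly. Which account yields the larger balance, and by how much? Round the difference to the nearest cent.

Account A growth factor: (1 + 0.02)^20 ≈ 1.485947396; balance ≈ 15,736.1829.
Account B growth factor: (1 + 0.05/12)^60 ≈ 1.2833586785; balance ≈ 13,590.7684.
Account A is larger by 2,145.4145.

Account A, by £2,145.41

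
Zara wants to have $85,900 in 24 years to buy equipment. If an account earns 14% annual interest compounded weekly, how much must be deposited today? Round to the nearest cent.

Periodic rate = 14%/52 = 0.00269231; 1248 periods.
P = 85,900/(1 + 0.14/52)^1248 ≈ 85,900/28.659501397 ≈ 2,997.2608.

$2,997.26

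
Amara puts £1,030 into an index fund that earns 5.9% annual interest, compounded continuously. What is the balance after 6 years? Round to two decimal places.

A = P·e^(rt) = 1,030·e^(0.059·6) = 1,030·e^0.354.
e^0.354 ≈ 1.424755186, so A ≈ 1,467.4978.

£1,467.50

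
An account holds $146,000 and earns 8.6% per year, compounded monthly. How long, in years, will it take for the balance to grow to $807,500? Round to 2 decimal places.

(1 + 0.00716667)^(12t) = 807,500/146,000 = 5.5308.
12t·ln(1 + 0.00716667) = ln(5.5308); 12t = 1.7103/0.00714111 ≈ 239.5057.
t ≈ 19.9588 years.

19.96 years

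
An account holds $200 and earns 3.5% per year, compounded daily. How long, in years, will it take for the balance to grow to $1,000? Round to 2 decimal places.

45.99 years

(1 + 0.0000958904)^(365t) = 1,000/200 = 5.
365t·ln(1 + 0.0000958904) = ln(5); 365t = 1.6094/9.58858e-05 ≈ 16784.9429.
t ≈ 45.9861 years.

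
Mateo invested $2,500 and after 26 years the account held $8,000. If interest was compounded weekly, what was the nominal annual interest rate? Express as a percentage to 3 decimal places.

(1 + r/52)^1352 = 8,000/2,500 = 3.2.
1 + r/52 = 3.2^(1/1352) ≈ 1.000861, so r/52 ≈ 0.000860689.
r ≈ 52·0.000860689 = 4.47558%.

4.476%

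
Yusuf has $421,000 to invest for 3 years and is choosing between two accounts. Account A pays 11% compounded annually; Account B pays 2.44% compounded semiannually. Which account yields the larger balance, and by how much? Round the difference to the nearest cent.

Account A, by $123,000.10

Account A growth factor: (1 + 0.11)^3 ≈ 1.367631; balance ≈ 575,772.6510.
Account B growth factor: (1 + 0.0122)^6 ≈ 1.07546925089; balance ≈ 452,772.5546.
Account A is larger by 123,000.0964.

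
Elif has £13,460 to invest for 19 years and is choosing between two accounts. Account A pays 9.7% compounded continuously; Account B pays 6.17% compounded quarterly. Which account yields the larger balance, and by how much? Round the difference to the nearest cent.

Account A, by £41,925.44

Account A growth factor: e^(0.097·19) = e^1.843 ≈ 6.3154562386; balance ≈ 85,006.0410.
Account B growth factor: (1 + 0.015425)^76 ≈ 3.2006392296; balance ≈ 43,080.6040.
Account A is larger by 41,925.4369.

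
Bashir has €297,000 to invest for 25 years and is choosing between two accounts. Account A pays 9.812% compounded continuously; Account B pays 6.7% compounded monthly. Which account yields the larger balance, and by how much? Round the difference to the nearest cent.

Account A, by €1,873,827.31

Account A growth factor: e^(0.09812·25) = e^2.453 ≈ 11.62316395913; balance ≈ 3,452,079.6959.
Account B growth factor: (1 + 0.067/12)^300 ≈ 5.313981101863; balance ≈ 1,578,252.3873.
Account A is larger by 1,873,827.3086.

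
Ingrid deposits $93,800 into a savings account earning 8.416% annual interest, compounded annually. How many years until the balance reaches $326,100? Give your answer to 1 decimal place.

We need (1 + 0.08416)^t = 3.4765, so t = ln 3.4765 / ln 1.08416 ≈ 15.4202.

15.4 years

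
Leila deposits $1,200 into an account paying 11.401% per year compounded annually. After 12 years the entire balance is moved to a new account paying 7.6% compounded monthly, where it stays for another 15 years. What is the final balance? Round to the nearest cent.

$13,657.93

After 12 years at 11.401%: 1,200 × 3.653163182 ≈ 4,383.7958.
Then 15 years at 7.6%: 4,383.7958 × 3.1155483442 ≈ 13,657.9278.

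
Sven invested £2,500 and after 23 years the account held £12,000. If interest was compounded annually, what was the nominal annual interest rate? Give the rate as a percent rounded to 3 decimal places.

7.058%

(1 + r)^23 = 12,000/2,500 = 4.8.
1 + r = 4.8^(1/23) ≈ 1.07058, so r ≈ 0.0705801.
r ≈ 7.05801%.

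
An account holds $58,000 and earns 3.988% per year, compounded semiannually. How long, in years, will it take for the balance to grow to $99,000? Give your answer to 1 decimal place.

(1 + 0.01994)^(2t) = 99,000/58,000 = 1.7069.
2t·ln(1 + 0.01994) = ln(1.7069); 2t = 0.53468/0.0197438 ≈ 27.0807.
t ≈ 13.5404 years.

13.5 years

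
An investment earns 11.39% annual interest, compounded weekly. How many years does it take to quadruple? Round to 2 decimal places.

(1 + 0.00219038)^(52t) = 4.
52t = ln 4 / ln(1 + 0.00219038) ≈ 1.3863/0.00218799 ≈ 633.5929.
t ≈ 12.1845.

12.18 years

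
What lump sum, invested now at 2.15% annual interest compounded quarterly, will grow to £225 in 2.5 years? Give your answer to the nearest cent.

Periodic rate = 2.15%/4 = 0.005375; 10 periods.
P = 225/(1 + 0.005375)^10 ≈ 225/1.05506889 ≈ 213.2562.

£213.26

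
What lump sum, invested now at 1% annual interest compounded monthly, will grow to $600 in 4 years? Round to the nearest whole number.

Periodic rate = 1%/12 = 0.000833333; 48 periods.
P = 600/(1 + 0.01/12)^48 ≈ 600/1.04079344 ≈ 576.4833.

$576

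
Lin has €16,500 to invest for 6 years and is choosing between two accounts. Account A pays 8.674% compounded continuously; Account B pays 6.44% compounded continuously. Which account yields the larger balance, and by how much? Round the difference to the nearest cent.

Account A, by €3,483.06

Account A growth factor: e^(0.08674·6) = e^0.52044 ≈ 1.6827679047; balance ≈ 27,765.6704.
Account B growth factor: e^(0.0644·6) = e^0.3864 ≈ 1.4716732224; balance ≈ 24,282.6082.
Account A is larger by 3,483.0623.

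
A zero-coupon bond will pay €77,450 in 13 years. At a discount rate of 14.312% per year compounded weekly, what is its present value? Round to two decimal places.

Periodic rate = 14.312%/52 = 0.00275231; 676 periods.
P = 77,450/(1 + 0.14312/52)^676 ≈ 77,450/6.4109295214 ≈ 12,080.9314.

€12,080.93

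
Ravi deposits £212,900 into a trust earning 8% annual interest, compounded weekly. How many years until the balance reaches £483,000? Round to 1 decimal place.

10.2 years

We need (1 + 0.00153846)^(52t) = 2.2687, so 52t = ln 2.2687 / ln 1.001538 ≈ 532.8856.
t ≈ 532.8856/52 = 10.2478 years.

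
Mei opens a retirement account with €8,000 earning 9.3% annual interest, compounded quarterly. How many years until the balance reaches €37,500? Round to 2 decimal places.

16.80 years

(1 + 0.02325)^(4t) = 37,500/8,000 = 4.6875.
4t·ln(1 + 0.02325) = ln(4.6875); 4t = 1.5449/0.0229838 ≈ 67.2168.
t ≈ 16.8042 years.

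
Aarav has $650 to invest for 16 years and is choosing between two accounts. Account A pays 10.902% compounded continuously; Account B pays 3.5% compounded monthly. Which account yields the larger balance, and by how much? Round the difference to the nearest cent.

Account A, by $2,582.30

Account A growth factor: e^(0.10902·16) = e^1.74432 ≈ 5.722009186; balance ≈ 3,719.3060.
Account B growth factor: (1 + 0.035/12)^192 ≈ 1.74924614; balance ≈ 1,137.0100.
Account A is larger by 2,582.2960.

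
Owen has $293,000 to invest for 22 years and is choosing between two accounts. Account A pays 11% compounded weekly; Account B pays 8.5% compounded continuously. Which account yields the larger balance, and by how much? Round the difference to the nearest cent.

A: (1 + 0.11/52)^1144 ≈ 11.21715147482, so 293,000 × 11.21715147482 ≈ 3,286,625.3821.
B: e^(0.085·22) = e^1.87 ≈ 6.488296399287, so 293,000 × 6.488296399287 ≈ 1,901,070.8450.
Difference ≈ 1,385,554.5371 in favor of A.

Account A, by $1,385,554.54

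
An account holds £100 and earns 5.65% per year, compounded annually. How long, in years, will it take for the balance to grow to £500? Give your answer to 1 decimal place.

29.3 years

We need (1 + 0.0565)^t = 5, so t = ln 5 / ln 1.0565 ≈ 29.2830.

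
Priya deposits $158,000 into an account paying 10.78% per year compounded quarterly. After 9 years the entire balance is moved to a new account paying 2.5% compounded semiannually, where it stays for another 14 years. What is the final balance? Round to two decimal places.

After 9 years at 10.78%: 158,000 × 2.60480233619 ≈ 411,558.7691.
Then 14 years at 2.5%: 411,558.7691 × 1.41599230362 ≈ 582,764.0496.

$582,764.05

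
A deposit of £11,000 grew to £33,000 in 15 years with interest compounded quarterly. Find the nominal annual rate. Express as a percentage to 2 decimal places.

The 60-period growth factor is 33,000/11,000 = 3.
r/4 = 3^(1/60) − 1 ≈ 0.0184789, so r ≈ 4·0.0184789 = 7.39155%.

7.39%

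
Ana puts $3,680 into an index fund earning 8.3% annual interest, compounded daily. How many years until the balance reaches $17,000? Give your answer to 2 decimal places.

We need (1 + 0.000227397)^(365t) = 4.6196, so 365t = ln 4.6196 / ln 1.000227 ≈ 6730.4003.
t ≈ 6730.4003/365 = 18.4395 years.

18.44 years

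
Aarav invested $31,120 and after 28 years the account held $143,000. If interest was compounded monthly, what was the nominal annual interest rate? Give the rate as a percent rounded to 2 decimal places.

The 336-period growth factor is 143,000/31,120 = 4.59512.
r/12 = 4.59512^(1/336) − 1 ≈ 0.00454899, so r ≈ 12·0.00454899 = 5.45879%.

5.46%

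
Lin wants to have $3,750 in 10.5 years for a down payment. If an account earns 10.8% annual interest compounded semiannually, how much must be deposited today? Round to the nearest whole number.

Periodic rate = 10.8%/2 = 0.054; 21 periods.
P = 3,750/(1 + 0.054)^21 ≈ 3,750/3.017538559 ≈ 1,242.7347.

$1,243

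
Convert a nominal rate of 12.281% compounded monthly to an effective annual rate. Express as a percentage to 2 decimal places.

One year is 12 periods at 0.0102342 each: (1 + 0.0102342)^12 ≈ 1.129964.
EAR = 1.129964 − 1 ≈ 12.99641%.

13.00%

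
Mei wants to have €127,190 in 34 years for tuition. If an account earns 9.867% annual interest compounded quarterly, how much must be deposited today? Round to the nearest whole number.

€4,626

Growth factor = (1 + 0.0246675)^136 ≈ 27.496839808.
P = 127,190/27.496839808 ≈ 4,625.6225.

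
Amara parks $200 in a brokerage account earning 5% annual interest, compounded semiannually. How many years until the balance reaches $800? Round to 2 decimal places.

(1 + 0.025)^(2t) = 800/200 = 4.
2t·ln(1 + 0.025) = ln(4); 2t = 1.3863/0.0246926 ≈ 56.1421.
t ≈ 28.0710 years.

28.07 years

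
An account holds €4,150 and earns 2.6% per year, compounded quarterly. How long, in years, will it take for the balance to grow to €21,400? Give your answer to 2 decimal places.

63.29 years

(1 + 0.0065)^(4t) = 21,400/4,150 = 5.1566.
4t·ln(1 + 0.0065) = ln(5.1566); 4t = 1.6403/0.00647897 ≈ 253.1704.
t ≈ 63.2926 years.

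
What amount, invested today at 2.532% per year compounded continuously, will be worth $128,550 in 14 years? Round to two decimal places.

P = A·e^(−rt) = 128,550·e^(−0.35448).
e^(−0.35448) ≈ 0.701538148214, so P ≈ 90,182.7290.

$90,182.73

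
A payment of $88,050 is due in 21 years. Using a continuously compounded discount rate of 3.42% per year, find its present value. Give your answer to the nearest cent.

$42,935.75

P = A·e^(−rt) = 88,050·e^(−0.7182).
e^(−0.7182) ≈ 0.48762919903, so P ≈ 42,935.7510.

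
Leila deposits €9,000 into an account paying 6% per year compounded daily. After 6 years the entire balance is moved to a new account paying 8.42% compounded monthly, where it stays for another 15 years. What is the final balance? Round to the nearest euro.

€45,412

After 6 years at 6%: 9,000 × 1.433287009 ≈ 12,899.5831.
Then 15 years at 8.42%: 12,899.5831 × 3.5204527161 ≈ 45,412.3723.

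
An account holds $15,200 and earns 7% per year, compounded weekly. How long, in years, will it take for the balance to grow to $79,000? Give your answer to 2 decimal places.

23.56 years

(1 + 0.00134615)^(52t) = 79,000/15,200 = 5.1974.
52t·ln(1 + 0.00134615) = ln(5.1974); 52t = 1.6482/0.00134525 ≈ 1225.1657.
t ≈ 23.5609 years.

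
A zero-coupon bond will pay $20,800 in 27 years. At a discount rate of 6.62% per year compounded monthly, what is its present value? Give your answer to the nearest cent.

Growth factor = (1 + 0.0662/12)^324 ≈ 5.9446271562.
P = 20,800/5.9446271562 ≈ 3,498.9579.

$3,498.96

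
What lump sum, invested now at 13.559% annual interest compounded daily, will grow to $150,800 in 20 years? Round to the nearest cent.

Periodic rate = 13.559%/365 = 0.000371479; 7300 periods.
P = 150,800/(1 + 0.13559/365)^7300 ≈ 150,800/15.0487726401 ≈ 10,020.7508.

$10,020.75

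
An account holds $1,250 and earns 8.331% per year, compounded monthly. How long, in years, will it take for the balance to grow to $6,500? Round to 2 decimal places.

We need (1 + 0.0069425)^(12t) = 5.2, so 12t = ln 5.2 / ln 1.006943 ≈ 238.2967.
t ≈ 238.2967/12 = 19.8581 years.

19.86 years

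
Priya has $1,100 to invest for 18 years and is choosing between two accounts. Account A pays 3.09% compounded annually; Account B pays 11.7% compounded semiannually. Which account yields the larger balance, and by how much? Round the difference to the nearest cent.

Account B, by $6,614.20

A: (1 + 0.0309)^18 ≈ 1.729408994, so 1,100 × 1.729408994 ≈ 1,902.3499.
B: (1 + 0.0585)^36 ≈ 7.742318707, so 1,100 × 7.742318707 ≈ 8,516.5506.
Difference ≈ 6,614.2007 in favor of B.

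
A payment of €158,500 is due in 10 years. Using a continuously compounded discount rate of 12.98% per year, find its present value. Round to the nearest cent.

P = A·e^(−rt) = 158,500·e^(−1.298).
e^(−1.298) ≈ 0.273077402047, so P ≈ 43,282.7682.

€43,282.77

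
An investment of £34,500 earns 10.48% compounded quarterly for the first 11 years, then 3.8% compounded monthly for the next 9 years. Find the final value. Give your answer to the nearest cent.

£151,468.24

After 11 years at 10.48%: 34,500 × 3.120386958 ≈ 107,653.3501.
Then 9 years at 3.8%: 107,653.3501 × 1.40699980629 ≈ 151,468.2427.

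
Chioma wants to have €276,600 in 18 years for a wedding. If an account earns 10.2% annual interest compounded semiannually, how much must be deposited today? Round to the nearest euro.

€46,148

Periodic rate = 10.2%/2 = 0.051; 36 periods.
P = 276,600/(1 + 0.051)^36 ≈ 276,600/5.99373830359 ≈ 46,148.1610.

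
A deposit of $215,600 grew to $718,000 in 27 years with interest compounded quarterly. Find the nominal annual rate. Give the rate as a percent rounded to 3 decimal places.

(1 + r/4)^108 = 718,000/215,600 = 3.33024.
1 + r/4 = 3.33024^(1/108) ≈ 1.011202, so r/4 ≈ 0.0112016.
r ≈ 4·0.0112016 = 4.48063%.

4.481%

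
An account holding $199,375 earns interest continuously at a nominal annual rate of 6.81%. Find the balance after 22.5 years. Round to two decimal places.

A = P·e^(rt) = 199,375·e^(0.0681·22.5) = 199,375·e^1.53225.
e^1.53225 ≈ 4.62857941868, so A ≈ 922,823.0216.

$922,823.02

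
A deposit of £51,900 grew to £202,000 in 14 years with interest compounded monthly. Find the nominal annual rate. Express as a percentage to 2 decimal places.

(1 + r/12)^168 = 202,000/51,900 = 3.8921.
1 + r/12 = 3.8921^(1/168) ≈ 1.008122, so r/12 ≈ 0.00812179.
r ≈ 12·0.00812179 = 9.74614%.

9.75%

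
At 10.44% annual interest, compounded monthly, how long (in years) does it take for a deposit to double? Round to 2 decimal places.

6.67 years

(1 + 0.0087)^(12t) = 2.
12t = ln 2 / ln(1 + 0.0087) ≈ 0.69315/0.00866237 ≈ 80.0182.
t ≈ 6.6682.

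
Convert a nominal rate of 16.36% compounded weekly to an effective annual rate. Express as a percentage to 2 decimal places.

One year is 52 periods at 0.00314615 each: (1 + 0.00314615)^52 ≈ 1.177441.
EAR = 1.177441 − 1 ≈ 17.74407%.

17.74%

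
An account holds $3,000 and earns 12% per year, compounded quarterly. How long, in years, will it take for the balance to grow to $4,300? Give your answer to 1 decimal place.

3.0 years

We need (1 + 0.03)^(4t) = 1.4333, so 4t = ln 1.4333 / ln 1.03 ≈ 12.1792.
t ≈ 12.1792/4 = 3.0448 years.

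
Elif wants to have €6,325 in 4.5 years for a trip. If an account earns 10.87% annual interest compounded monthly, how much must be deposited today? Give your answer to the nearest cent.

€3,886.71

Periodic rate = 10.87%/12 = 0.00905833; 54 periods.
P = 6,325/(1 + 0.1087/12)^54 ≈ 6,325/1.627341736 ≈ 3,886.7067.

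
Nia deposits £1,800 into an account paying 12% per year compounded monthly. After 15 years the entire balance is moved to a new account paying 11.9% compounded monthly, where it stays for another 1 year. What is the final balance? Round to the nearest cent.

After 15 years at 12%: 1,800 × 5.9958019754 ≈ 10,792.4436.
Then 1 years at 11.9%: 10,792.4436 × 1.1257098679 ≈ 12,149.1602.

£12,149.16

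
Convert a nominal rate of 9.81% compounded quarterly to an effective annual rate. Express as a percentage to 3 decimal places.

One year is 4 periods at 0.024525 each: (1 + 0.024525)^4 ≈ 1.101768.
EAR = 1.101768 − 1 ≈ 10.17682%.

10.177%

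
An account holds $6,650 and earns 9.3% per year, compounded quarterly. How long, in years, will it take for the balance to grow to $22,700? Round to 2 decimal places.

(1 + 0.02325)^(4t) = 22,700/6,650 = 3.4135.
4t·ln(1 + 0.02325) = ln(3.4135); 4t = 1.2277/0.0229838 ≈ 53.4179.
t ≈ 13.3545 years.

13.35 years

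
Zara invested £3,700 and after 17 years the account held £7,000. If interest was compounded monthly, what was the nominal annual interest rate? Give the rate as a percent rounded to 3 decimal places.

3.756%

(1 + r/12)^204 = 7,000/3,700 = 1.89189.
1 + r/12 = 1.89189^(1/204) ≈ 1.00313, so r/12 ≈ 0.00313027.
r ≈ 12·0.00313027 = 3.75632%.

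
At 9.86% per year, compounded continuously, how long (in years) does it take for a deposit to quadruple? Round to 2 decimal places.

e^(0.0986t) = 4, so 0.0986t = ln 4 ≈ 1.3863.
t ≈ 1.3863/0.0986 ≈ 14.0598.

14.06 years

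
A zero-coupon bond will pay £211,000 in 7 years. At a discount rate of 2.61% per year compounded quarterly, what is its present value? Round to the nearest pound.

£175,871

Periodic rate = 2.61%/4 = 0.006525; 28 periods.
P = 211,000/(1 + 0.006525)^28 ≈ 211,000/1.19974198537 ≈ 175,871.1478.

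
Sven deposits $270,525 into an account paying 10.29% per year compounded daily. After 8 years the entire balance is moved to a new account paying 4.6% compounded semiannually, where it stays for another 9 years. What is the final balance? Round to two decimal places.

Phase 1: 270,525·(1 + 0.1029/365)^2920 ≈ 616,124.1589.
Phase 2: 616,124.1589·(1 + 0.023)^18 ≈ 927,747.1847.

$927,747.18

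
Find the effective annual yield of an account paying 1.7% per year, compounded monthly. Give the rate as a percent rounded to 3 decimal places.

1.713%

EAR = (1 + 1.7%/12)^12 − 1 = (1 + 0.00141667)^12 − 1.
(1 + 0.00141667)^12 ≈ 1.017133, so EAR ≈ 1.71331%.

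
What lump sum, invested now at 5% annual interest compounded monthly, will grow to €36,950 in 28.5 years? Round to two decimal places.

Periodic rate = 5%/12 = 0.00416667; 342 periods.
P = 36,950/(1 + 0.05/12)^342 ≈ 36,950/4.1455665867 ≈ 8,913.1363.

€8,913.14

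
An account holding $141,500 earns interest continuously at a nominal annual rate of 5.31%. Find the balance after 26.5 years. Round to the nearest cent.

A = P·e^(rt) = 141,500·e^(0.0531·26.5) = 141,500·e^1.40715.
e^1.40715 ≈ 4.08429855008, so A ≈ 577,928.2448.

$577,928.24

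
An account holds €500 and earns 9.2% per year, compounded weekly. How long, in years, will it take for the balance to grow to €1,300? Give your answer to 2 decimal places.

10.40 years

We need (1 + 0.00176923)^(52t) = 2.6, so 52t = ln 2.6 / ln 1.001769 ≈ 540.5493.
t ≈ 540.5493/52 = 10.3952 years.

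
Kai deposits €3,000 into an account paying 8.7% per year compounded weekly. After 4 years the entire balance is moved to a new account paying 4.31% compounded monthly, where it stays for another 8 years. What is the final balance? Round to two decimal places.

€5,992.47

Phase 1: 3,000·(1 + 0.087/52)^208 ≈ 4,247.4614.
Phase 2: 4,247.4614·(1 + 0.0431/12)^96 ≈ 5,992.4706.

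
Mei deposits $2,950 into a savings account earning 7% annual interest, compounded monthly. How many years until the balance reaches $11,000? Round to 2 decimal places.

We need (1 + 0.00583333)^(12t) = 3.7288, so 12t = ln 3.7288 / ln 1.005833 ≈ 226.2729.
t ≈ 226.2729/12 = 18.8561 years.

18.86 years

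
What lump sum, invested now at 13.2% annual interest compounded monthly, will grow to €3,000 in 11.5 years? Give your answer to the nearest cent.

Periodic rate = 13.2%/12 = 0.011; 138 periods.
P = 3,000/(1 + 0.011)^138 ≈ 3,000/4.52542604 ≈ 662.9210.

€662.92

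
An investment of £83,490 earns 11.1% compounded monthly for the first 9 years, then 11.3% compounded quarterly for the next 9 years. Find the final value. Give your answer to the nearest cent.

£615,253.64

After 9 years at 11.1%: 83,490 × 2.70312340505 ≈ 225,683.7731.
Then 9 years at 11.3%: 225,683.7731 × 2.72617577637 ≈ 615,253.6353.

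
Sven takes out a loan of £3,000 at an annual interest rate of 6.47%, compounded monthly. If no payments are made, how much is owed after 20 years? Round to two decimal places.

Periodic rate = 6.47%/12 = 0.00539167; periods = 12·20 = 240.
A = 3,000·(1 + 0.0647/12)^240 ≈ 3,000·3.6346909258 ≈ 10,904.0728.

£10,904.07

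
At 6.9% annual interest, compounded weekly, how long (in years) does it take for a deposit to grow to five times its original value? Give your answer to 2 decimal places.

23.34 years

(1 + 0.00132692)^(52t) = 5.
52t = ln 5 / ln(1 + 0.00132692) ≈ 1.6094/0.00132604 ≈ 1213.7143.
t ≈ 23.3407.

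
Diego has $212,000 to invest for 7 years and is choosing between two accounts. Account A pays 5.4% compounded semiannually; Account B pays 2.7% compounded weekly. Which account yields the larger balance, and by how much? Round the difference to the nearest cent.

Account A, by $51,745.77

A: (1 + 0.027)^14 ≈ 1.45206551114, so 212,000 × 1.45206551114 ≈ 307,837.8884.
B: (1 + 0.027/52)^364 ≈ 1.20798169913, so 212,000 × 1.20798169913 ≈ 256,092.1202.
Difference ≈ 51,745.7681 in favor of A.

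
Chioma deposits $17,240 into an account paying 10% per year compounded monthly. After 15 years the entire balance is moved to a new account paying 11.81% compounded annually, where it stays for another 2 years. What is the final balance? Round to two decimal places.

$95,993.30

Phase 1: 17,240·(1 + 0.1/12)^180 ≈ 76,785.5731.
Phase 2: 76,785.5731·(1 + 0.1181)^2 ≈ 95,993.3007.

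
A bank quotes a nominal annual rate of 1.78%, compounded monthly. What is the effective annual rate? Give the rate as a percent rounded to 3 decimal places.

1.795%

EAR = (1 + 1.78%/12)^12 − 1 = (1 + 0.00148333)^12 − 1.
(1 + 0.00148333)^12 ≈ 1.017946, so EAR ≈ 1.79459%.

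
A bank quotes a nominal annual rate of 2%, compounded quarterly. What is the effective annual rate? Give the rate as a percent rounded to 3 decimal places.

EAR = (1 + 2%/4)^4 − 1 = (1 + 0.005)^4 − 1.
(1 + 0.005)^4 ≈ 1.020151, so EAR ≈ 2.01505%.

2.015%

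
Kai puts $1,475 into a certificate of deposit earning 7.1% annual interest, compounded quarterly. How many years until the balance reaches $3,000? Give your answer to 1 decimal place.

We need (1 + 0.01775)^(4t) = 2.0339, so 4t = ln 2.0339 / ln 1.01775 ≈ 40.3514.
t ≈ 40.3514/4 = 10.0878 years.

10.1 years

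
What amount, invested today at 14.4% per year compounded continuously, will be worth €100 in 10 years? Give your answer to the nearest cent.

€23.69

P = A·e^(−rt) = 100·e^(−1.44).
e^(−1.44) ≈ 0.23692776, so P ≈ 23.6928.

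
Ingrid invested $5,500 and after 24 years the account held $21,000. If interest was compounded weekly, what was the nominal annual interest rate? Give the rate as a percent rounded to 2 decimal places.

5.59%

The 1248-period growth factor is 21,000/5,500 = 3.81818.
r/52 = 3.81818^(1/1248) − 1 ≈ 0.00107411, so r ≈ 52·0.00107411 = 5.58539%.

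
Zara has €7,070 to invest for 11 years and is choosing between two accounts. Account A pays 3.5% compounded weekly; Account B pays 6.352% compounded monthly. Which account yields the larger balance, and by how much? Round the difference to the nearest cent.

Account A growth factor: (1 + 0.035/52)^572 ≈ 1.4694240052; balance ≈ 10,388.8277.
Account B growth factor: (1 + 0.06352/12)^132 ≈ 2.0074740117; balance ≈ 14,192.8413.
Account B is larger by 3,804.0135.

Account B, by €3,804.01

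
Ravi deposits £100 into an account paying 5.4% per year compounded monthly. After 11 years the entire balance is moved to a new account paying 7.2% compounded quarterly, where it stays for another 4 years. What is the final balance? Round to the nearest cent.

Phase 1: 100·(1 + 0.0045)^132 ≈ 180.8807.
Phase 2: 180.8807·(1 + 0.018)^16 ≈ 240.6338.

£240.63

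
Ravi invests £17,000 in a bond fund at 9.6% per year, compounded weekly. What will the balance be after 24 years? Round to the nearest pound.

Growth factor = (1 + 0.096/52)^1248 ≈ 9.99291003175.
A ≈ 17,000 × 9.99291003175 ≈ 169,879.4705.

£169,879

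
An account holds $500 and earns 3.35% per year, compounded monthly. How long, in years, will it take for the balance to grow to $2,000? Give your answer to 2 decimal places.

(1 + 0.00279167)^(12t) = 2,000/500 = 4.
12t·ln(1 + 0.00279167) = ln(4); 12t = 1.3863/0.00278778 ≈ 497.2759.
t ≈ 41.4397 years.

41.44 years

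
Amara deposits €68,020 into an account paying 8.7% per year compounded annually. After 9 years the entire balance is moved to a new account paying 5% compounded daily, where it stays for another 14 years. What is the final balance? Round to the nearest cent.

€290,193.61

After 9 years at 8.7%: 68,020 × 2.11868258479 ≈ 144,112.7894.
Then 14 years at 5%: 144,112.7894 × 2.01365616881 ≈ 290,193.6074.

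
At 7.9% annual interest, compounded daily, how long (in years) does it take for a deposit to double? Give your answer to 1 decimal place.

(1 + 0.000216438)^(365t) = 2.
365t = ln 2 / ln(1 + 0.000216438) ≈ 0.69315/0.000216415 ≈ 3202.8620.
t ≈ 8.7750.

8.8 years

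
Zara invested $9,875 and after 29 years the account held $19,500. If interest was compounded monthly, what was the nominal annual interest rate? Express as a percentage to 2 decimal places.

The 348-period growth factor is 19,500/9,875 = 1.97468.
r/12 = 1.97468^(1/348) − 1 ≈ 0.00195711, so r ≈ 12·0.00195711 = 2.34853%.

2.35%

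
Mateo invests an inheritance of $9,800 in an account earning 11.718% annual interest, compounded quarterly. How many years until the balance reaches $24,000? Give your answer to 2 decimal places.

(1 + 0.029295)^(4t) = 24,000/9,800 = 2.449.
4t·ln(1 + 0.029295) = ln(2.449); 4t = 0.89567/0.0288741 ≈ 31.0199.
t ≈ 7.7550 years.

7.75 years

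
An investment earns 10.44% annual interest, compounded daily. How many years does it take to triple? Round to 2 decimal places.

10.52 years

(1 + 0.000286027)^(365t) = 3.
365t = ln 3 / ln(1 + 0.000286027) ≈ 1.0986/0.000285986 ≈ 3841.4830.
t ≈ 10.5246.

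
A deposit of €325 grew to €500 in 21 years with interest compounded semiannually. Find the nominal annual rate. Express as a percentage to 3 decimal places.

2.062%

(1 + r/2)^42 = 500/325 = 1.53846.
1 + r/2 = 1.53846^(1/42) ≈ 1.01031, so r/2 ≈ 0.0103095.
r ≈ 2·0.0103095 = 2.06190%.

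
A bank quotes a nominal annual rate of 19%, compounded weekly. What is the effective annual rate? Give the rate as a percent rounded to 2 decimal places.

20.88%

EAR = (1 + 19%/52)^52 − 1 = (1 + 0.00365385)^52 − 1.
(1 + 0.00365385)^52 ≈ 1.208831, so EAR ≈ 20.88309%.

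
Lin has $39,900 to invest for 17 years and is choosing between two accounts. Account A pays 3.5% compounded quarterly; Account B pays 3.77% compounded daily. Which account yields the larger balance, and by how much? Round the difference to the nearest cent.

Account B, by $3,582.26

Account A growth factor: (1 + 0.00875)^68 ≈ 1.8083448166; balance ≈ 72,152.9582.
Account B growth factor: (1 + 0.0377/365)^6205 ≈ 1.8981256585; balance ≈ 75,735.2138.
Account B is larger by 3,582.2556.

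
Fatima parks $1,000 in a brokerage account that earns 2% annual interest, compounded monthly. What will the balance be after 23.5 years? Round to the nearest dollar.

Periodic rate = 2%/12 = 0.00166667; periods = 12·23.5 = 282.
A = 1,000·(1 + 0.02/12)^282 ≈ 1,000·1.599368347 ≈ 1,599.3683.

$1,599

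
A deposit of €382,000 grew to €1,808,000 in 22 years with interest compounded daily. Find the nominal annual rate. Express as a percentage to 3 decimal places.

7.067%

The 8030-period growth factor is 1,808,000/382,000 = 4.73298.
r/365 = 4.73298^(1/8030) − 1 ≈ 0.000193612, so r ≈ 365·0.000193612 = 7.06685%.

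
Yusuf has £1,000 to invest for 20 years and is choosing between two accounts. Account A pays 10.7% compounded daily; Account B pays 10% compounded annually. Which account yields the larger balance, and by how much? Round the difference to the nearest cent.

Account A, by £1,769.27

A: (1 + 0.107/365)^7300 ≈ 8.496772539, so 1,000 × 8.496772539 ≈ 8,496.7725.
B: (1 + 0.1)^20 ≈ 6.727499949, so 1,000 × 6.727499949 ≈ 6,727.4999.
Difference ≈ 1,769.2726 in favor of A.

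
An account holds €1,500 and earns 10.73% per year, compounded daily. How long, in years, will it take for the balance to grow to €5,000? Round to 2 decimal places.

11.22 years

(1 + 0.000293973)^(365t) = 5,000/1,500 = 3.3333.
365t·ln(1 + 0.000293973) = ln(3.3333); 365t = 1.204/0.000293929 ≈ 4096.1292.
t ≈ 11.2223 years.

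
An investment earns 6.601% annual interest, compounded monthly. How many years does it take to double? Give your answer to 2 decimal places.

10.53 years

(1 + 0.00550083)^(12t) = 2.
12t = ln 2 / ln(1 + 0.00550083) ≈ 0.69315/0.00548576 ≈ 126.3539.
t ≈ 10.5295.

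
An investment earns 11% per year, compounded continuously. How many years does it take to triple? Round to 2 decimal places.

9.99 years

e^(0.11t) = 3, so 0.11t = ln 3 ≈ 1.0986.
t ≈ 1.0986/0.11 ≈ 9.9874.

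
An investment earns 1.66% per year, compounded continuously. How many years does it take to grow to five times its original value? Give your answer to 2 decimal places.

e^(0.0166t) = 5, so 0.0166t = ln 5 ≈ 1.6094.
t ≈ 1.6094/0.0166 ≈ 96.9541.

96.95 years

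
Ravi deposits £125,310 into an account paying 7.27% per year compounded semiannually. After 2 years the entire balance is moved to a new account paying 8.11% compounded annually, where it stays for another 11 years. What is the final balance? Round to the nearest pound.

£340,829

Phase 1: 125,310·(1 + 0.03635)^4 ≈ 144,547.8169.
Phase 2: 144,547.8169·(1 + 0.0811)^11 ≈ 340,828.6370.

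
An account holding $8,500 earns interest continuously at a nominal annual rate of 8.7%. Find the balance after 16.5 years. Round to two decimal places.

$35,714.84

A = P·e^(rt) = 8,500·e^(0.087·16.5) = 8,500·e^1.4355.
e^1.4355 ≈ 4.2017453563, so A ≈ 35,714.8355.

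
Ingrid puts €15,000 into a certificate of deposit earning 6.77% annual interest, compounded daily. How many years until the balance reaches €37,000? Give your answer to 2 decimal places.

13.34 years

(1 + 0.000185479)^(365t) = 37,000/15,000 = 2.4667.
365t·ln(1 + 0.000185479) = ln(2.4667); 365t = 0.90287/0.000185462 ≈ 4868.2020.
t ≈ 13.3375 years.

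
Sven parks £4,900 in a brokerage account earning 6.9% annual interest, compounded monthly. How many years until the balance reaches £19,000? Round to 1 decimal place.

We need (1 + 0.00575)^(12t) = 3.8776, so 12t = ln 3.8776 / ln 1.00575 ≈ 236.3646.
t ≈ 236.3646/12 = 19.6970 years.

19.7 years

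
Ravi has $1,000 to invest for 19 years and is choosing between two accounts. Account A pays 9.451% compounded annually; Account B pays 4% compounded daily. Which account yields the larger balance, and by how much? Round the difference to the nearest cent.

Account A, by $3,423.10

Account A growth factor: (1 + 0.09451)^19 ≈ 5.561282327; balance ≈ 5,561.2823.
Account B growth factor: (1 + 0.04/365)^6935 ≈ 2.138187183; balance ≈ 2,138.1872.
Account A is larger by 3,423.0951.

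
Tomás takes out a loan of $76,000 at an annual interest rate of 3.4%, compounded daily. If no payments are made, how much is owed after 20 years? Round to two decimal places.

Growth factor = (1 + 0.034/365)^7300 ≈ 1.97381522196.
A ≈ 76,000 × 1.97381522196 ≈ 150,009.9569.

$150,009.96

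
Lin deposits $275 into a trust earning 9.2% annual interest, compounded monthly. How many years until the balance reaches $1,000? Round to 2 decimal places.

(1 + 0.00766667)^(12t) = 1,000/275 = 3.6364.
12t·ln(1 + 0.00766667) = ln(3.6364); 12t = 1.291/0.00763743 ≈ 169.0339.
t ≈ 14.0862 years.

14.09 years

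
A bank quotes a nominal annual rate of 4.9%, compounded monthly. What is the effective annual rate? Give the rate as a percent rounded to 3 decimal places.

One year is 12 periods at 0.00408333 each: (1 + 0.00408333)^12 ≈ 1.050116.
EAR = 1.050116 − 1 ≈ 5.01156%.

5.012%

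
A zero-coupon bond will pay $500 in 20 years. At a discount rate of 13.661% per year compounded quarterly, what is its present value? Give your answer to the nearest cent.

$34.06

Growth factor = (1 + 0.0341525)^80 ≈ 14.6813805.
P = 500/14.6813805 ≈ 34.0567.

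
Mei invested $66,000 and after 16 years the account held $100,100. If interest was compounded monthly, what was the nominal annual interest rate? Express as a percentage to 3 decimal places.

The 192-period growth factor is 100,100/66,000 = 1.51667.
r/12 = 1.51667^(1/192) − 1 ≈ 0.0021717, so r ≈ 12·0.0021717 = 2.60604%.

2.606%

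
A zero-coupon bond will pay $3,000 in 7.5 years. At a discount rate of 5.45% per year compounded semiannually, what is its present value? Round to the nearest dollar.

$2,004

Growth factor = (1 + 0.02725)^15 ≈ 1.496725814.
P = 3,000/1.496725814 ≈ 2,004.3751.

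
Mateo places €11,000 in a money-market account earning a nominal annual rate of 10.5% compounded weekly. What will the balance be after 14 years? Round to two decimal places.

Periodic rate = 10.5%/52 = 0.00201923; periods = 52·14 = 728.
A = 11,000·(1 + 0.105/52)^728 ≈ 11,000·4.3427937414 ≈ 47,770.7312.

€47,770.73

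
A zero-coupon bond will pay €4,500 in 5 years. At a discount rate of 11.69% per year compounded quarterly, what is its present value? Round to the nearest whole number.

Growth factor = (1 + 0.029225)^20 ≈ 1.779125296.
P = 4,500/1.779125296 ≈ 2,529.3328.

€2,529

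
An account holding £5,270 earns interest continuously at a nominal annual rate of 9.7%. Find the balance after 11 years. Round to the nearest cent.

A = P·e^(rt) = 5,270·e^(0.097·11) = 5,270·e^1.067.
e^1.067 ≈ 2.9066464676, so A ≈ 15,318.0269.

£15,318.03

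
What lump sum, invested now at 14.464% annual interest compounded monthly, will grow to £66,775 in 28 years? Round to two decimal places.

Periodic rate = 14.464%/12 = 0.0120533; 336 periods.
P = 66,775/(1 + 0.14464/12)^336 ≈ 66,775/56.019892677 ≈ 1,191.9873.

£1,191.99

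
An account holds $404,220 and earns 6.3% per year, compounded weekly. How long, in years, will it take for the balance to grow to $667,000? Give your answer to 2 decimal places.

We need (1 + 0.00121154)^(52t) = 1.6501, so 52t = ln 1.6501 / ln 1.001212 ≈ 413.6345.
t ≈ 413.6345/52 = 7.9545 years.

7.95 years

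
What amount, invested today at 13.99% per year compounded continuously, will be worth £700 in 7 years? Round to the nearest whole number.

P = A·e^(−rt) = 700·e^(−0.9793).
e^(−0.9793) ≈ 0.375573909, so P ≈ 262.9017.

£263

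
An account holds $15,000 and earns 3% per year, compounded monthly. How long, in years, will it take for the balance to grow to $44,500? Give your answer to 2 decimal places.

36.29 years

(1 + 0.0025)^(12t) = 44,500/15,000 = 2.9667.
12t·ln(1 + 0.0025) = ln(2.9667); 12t = 1.0874/0.00249688 ≈ 435.5191.
t ≈ 36.2933 years.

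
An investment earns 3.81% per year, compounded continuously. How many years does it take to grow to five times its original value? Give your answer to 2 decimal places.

e^(0.0381t) = 5, so 0.0381t = ln 5 ≈ 1.6094.
t ≈ 1.6094/0.0381 ≈ 42.2425.

42.24 years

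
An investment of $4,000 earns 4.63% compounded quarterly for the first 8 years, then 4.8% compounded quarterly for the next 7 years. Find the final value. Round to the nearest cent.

After 8 years at 4.63%: 4,000 × 1.445236115 ≈ 5,780.9445.
Then 7 years at 4.8%: 5,780.9445 × 1.396543122 ≈ 8,073.3382.

$8,073.34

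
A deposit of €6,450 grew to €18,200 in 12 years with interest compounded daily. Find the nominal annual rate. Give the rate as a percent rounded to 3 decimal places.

8.646%

The 4380-period growth factor is 18,200/6,450 = 2.82171.
r/365 = 2.82171^(1/4380) − 1 ≈ 0.000236864, so r ≈ 365·0.000236864 = 8.64554%.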